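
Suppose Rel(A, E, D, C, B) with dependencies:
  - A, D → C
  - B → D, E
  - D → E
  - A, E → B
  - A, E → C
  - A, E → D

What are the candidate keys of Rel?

{A, B}, {A, D}, {A, E}

{A} never appears on the right of any FD, so every key must include it.
{A, B} is a candidate key since {A, B}⁺ = {A, B, C, D, E} covers every attribute.
{A, D} is a candidate key since {A, D}⁺ = {A, B, C, D, E} covers every attribute.
{A, E} is a candidate key since {A, E}⁺ = {A, B, C, D, E} covers every attribute.
These are minimal and exhaustive — every other superkey contains one of them.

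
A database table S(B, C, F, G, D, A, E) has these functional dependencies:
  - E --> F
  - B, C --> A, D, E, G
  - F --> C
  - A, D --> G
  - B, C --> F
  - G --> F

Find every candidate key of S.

{A, B, D}, {B, C}, {B, E}, {B, F}, {B, G}

{B} never appears on the right of any FD, so every key must include it.
Closure of {B, C} is {A, B, C, D, E, F, G}, the whole schema; {B, C} is a candidate key.
Closure of {B, E} is {A, B, C, D, E, F, G}, the whole schema; {B, E} is a candidate key.
Closure of {B, F} is {A, B, C, D, E, F, G}, the whole schema; {B, F} is a candidate key.
Closure of {B, G} is {A, B, C, D, E, F, G}, the whole schema; {B, G} is a candidate key.
Closure of {A, B, D} is {A, B, C, D, E, F, G}, the whole schema; {A, B, D} is a candidate key.
No proper subset of any of these is a key, and no other minimal superkey exists.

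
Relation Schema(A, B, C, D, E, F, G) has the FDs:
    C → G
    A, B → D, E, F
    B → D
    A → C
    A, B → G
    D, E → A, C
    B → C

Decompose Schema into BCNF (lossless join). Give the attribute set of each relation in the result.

Candidate keys of the original relation: {A, B}, {B, E}.
Within {A, B, C, D, E, F, G}: {C}⁺ ∩ {A, B, C, D, E, F, G} = {C, G}, not the whole set, so C → G violates BCNF; decompose into {C, G} and {A, B, C, D, E, F}.
{C, G}: every determinant is a superkey — BCNF.
Within {A, B, C, D, E, F}: {B}⁺ ∩ {A, B, C, D, E, F} = {B, C, D}, not the whole set, so B → C, D violates BCNF; decompose into {B, C, D} and {A, B, E, F}.
{B, C, D}: every determinant is a superkey — BCNF.
{A, B, E, F}: every determinant is a superkey — BCNF.

{A, B, E, F}; {B, C, D}; {C, G}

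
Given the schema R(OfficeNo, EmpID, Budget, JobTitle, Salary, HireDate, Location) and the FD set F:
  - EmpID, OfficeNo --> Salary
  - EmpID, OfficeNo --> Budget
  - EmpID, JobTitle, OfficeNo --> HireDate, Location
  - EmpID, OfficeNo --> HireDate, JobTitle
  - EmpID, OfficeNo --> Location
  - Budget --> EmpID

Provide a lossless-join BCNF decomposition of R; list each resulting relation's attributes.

Candidate keys of the original relation: {Budget, OfficeNo}, {EmpID, OfficeNo}.
{Budget, EmpID, HireDate, JobTitle, Location, OfficeNo, Salary}: {Budget} determines {Budget, EmpID} here but is not a superkey — split on Budget --> EmpID, giving {Budget, EmpID} and {Budget, HireDate, JobTitle, Location, OfficeNo, Salary}.
{Budget, EmpID} is in BCNF.
{Budget, HireDate, JobTitle, Location, OfficeNo, Salary} is in BCNF.

{Budget, EmpID}; {Budget, HireDate, JobTitle, Location, OfficeNo, Salary}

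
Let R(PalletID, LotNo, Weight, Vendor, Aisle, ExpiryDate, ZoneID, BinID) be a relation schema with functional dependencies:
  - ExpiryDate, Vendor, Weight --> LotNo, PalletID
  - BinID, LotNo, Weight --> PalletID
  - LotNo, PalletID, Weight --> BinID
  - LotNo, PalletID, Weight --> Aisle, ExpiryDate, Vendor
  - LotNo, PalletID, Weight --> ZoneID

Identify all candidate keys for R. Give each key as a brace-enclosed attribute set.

No FD produces {Weight}, so it must be in every candidate key.
{BinID, LotNo, Weight} is a candidate key since {BinID, LotNo, Weight}⁺ = {Aisle, BinID, ExpiryDate, LotNo, PalletID, Vendor, Weight, ZoneID} covers every attribute.
{ExpiryDate, Vendor, Weight} is a candidate key since {ExpiryDate, Vendor, Weight}⁺ = {Aisle, BinID, ExpiryDate, LotNo, PalletID, Vendor, Weight, ZoneID} covers every attribute.
{LotNo, PalletID, Weight} is a candidate key since {LotNo, PalletID, Weight}⁺ = {Aisle, BinID, ExpiryDate, LotNo, PalletID, Vendor, Weight, ZoneID} covers every attribute.
These are minimal and exhaustive — every other superkey contains one of them.

{BinID, LotNo, Weight}, {ExpiryDate, Vendor, Weight}, {LotNo, PalletID, Weight}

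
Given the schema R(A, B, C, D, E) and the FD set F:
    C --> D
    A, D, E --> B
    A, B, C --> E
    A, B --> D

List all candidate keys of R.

{A, B, C}, {A, C, E}

{A, C} never appear on the right of any FD, so every key must include all of them.
{A, B, C} is a candidate key since {A, B, C}⁺ = {A, B, C, D, E} covers every attribute.
{A, C, E} is a candidate key since {A, C, E}⁺ = {A, B, C, D, E} covers every attribute.
These are minimal and exhaustive — every other superkey contains one of them.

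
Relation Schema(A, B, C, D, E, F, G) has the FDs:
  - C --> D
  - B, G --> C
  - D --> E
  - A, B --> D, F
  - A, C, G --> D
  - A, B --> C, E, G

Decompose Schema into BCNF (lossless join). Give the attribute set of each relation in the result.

{A, B, F, G}; {B, C, G}; {C, D}; {D, E}

Candidate key of the original relation: {A, B}.
{A, B, C, D, E, F, G}: {C} determines {C, D, E} here but is not a superkey — split on C --> D, E, giving {C, D, E} and {A, B, C, F, G}.
{C, D, E}: {D} determines {D, E} here but is not a superkey — split on D --> E, giving {D, E} and {C, D}.
{D, E} has no BCNF violation.
{C, D} has no BCNF violation.
{A, B, C, F, G}: {B, G} determines {B, C, G} here but is not a superkey — split on B, G --> C, giving {B, C, G} and {A, B, F, G}.
{B, C, G} has no BCNF violation.
{A, B, F, G} has no BCNF violation.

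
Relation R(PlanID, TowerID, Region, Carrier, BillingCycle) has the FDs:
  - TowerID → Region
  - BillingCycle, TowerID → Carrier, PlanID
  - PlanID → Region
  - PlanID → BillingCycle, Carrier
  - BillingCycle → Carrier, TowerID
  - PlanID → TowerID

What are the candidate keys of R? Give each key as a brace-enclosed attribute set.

{BillingCycle}, {PlanID}

{BillingCycle} is a candidate key since {BillingCycle}⁺ = {BillingCycle, Carrier, PlanID, Region, TowerID} covers every attribute.
{PlanID} is a candidate key since {PlanID}⁺ = {BillingCycle, Carrier, PlanID, Region, TowerID} covers every attribute.
These are minimal and exhaustive — every other superkey contains one of them.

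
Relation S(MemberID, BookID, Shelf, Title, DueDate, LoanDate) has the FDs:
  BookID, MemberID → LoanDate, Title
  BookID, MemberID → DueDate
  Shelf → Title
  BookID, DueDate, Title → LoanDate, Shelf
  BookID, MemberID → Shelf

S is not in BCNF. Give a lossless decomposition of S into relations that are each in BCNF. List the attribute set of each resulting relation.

{BookID, DueDate, LoanDate, Shelf}; {BookID, DueDate, MemberID, Shelf}; {Shelf, Title}

Candidate key of the original relation: {BookID, MemberID}.
Within {BookID, DueDate, LoanDate, MemberID, Shelf, Title}: {Shelf}⁺ ∩ {BookID, DueDate, LoanDate, MemberID, Shelf, Title} = {Shelf, Title}, not the whole set, so Shelf → Title violates BCNF; decompose into {Shelf, Title} and {BookID, DueDate, LoanDate, MemberID, Shelf}.
{Shelf, Title} is in BCNF.
Within {BookID, DueDate, LoanDate, MemberID, Shelf}: {BookID, DueDate, Shelf}⁺ ∩ {BookID, DueDate, LoanDate, MemberID, Shelf} = {BookID, DueDate, LoanDate, Shelf}, not the whole set, so BookID, DueDate, Shelf → LoanDate violates BCNF; decompose into {BookID, DueDate, LoanDate, Shelf} and {BookID, DueDate, MemberID, Shelf}.
{BookID, DueDate, LoanDate, Shelf} is in BCNF.
{BookID, DueDate, MemberID, Shelf} is in BCNF.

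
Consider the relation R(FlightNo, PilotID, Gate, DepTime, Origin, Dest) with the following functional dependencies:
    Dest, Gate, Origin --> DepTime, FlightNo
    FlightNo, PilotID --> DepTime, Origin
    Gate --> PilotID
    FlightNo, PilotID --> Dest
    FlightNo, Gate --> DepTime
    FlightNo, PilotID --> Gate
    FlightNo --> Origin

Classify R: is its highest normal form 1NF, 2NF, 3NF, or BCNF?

3NF

Candidate keys: {Dest, Gate, Origin}, {FlightNo, Gate}, {FlightNo, PilotID}. Prime attributes: {Dest, FlightNo, Gate, Origin, PilotID}.
Gate --> PilotID breaks BCNF: {Gate}⁺ = {Gate, PilotID}, so {Gate} is not a superkey.
But every attribute on its right side ({PilotID}) is prime, and the same holds for every other non-superkey FD, so 3NF still holds.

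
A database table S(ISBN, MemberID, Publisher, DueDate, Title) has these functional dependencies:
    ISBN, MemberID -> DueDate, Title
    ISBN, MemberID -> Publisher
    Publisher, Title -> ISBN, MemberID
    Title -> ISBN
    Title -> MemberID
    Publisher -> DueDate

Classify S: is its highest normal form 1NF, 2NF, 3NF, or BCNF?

Candidate keys: {ISBN, MemberID}, {Title}. Prime attributes: {ISBN, MemberID, Title}.
Publisher -> DueDate: {Publisher}⁺ = {DueDate, Publisher}, which is not all of the attributes, so the left side is not a superkey — BCNF is violated.
Publisher -> DueDate has non-prime {DueDate} on the right and a non-superkey on the left, so 3NF fails.
No non-prime attribute depends on a proper subset of any candidate key, so 2NF holds.

2NF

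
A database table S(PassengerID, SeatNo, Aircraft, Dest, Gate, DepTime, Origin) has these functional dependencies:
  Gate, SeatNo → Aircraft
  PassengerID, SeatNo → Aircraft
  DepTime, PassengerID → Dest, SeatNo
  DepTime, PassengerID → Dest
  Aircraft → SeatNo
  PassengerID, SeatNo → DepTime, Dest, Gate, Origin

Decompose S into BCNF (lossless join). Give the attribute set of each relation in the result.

Candidate keys of the original relation: {Aircraft, PassengerID}, {DepTime, PassengerID}, {PassengerID, SeatNo}.
In {Aircraft, DepTime, Dest, Gate, Origin, PassengerID, SeatNo}, {Gate, SeatNo} is not a superkey ({Gate, SeatNo}⁺ restricted to this set is {Aircraft, Gate, SeatNo}), so split on Gate, SeatNo → Aircraft into {Aircraft, Gate, SeatNo} and {DepTime, Dest, Gate, Origin, PassengerID, SeatNo}.
In {Aircraft, Gate, SeatNo}, {Aircraft} is not a superkey ({Aircraft}⁺ restricted to this set is {Aircraft, SeatNo}), so split on Aircraft → SeatNo into {Aircraft, SeatNo} and {Aircraft, Gate}.
{Aircraft, SeatNo} is in BCNF.
{Aircraft, Gate} is in BCNF.
{DepTime, Dest, Gate, Origin, PassengerID, SeatNo} is in BCNF.

{Aircraft, Gate}; {Aircraft, SeatNo}; {DepTime, Dest, Gate, Origin, PassengerID, SeatNo}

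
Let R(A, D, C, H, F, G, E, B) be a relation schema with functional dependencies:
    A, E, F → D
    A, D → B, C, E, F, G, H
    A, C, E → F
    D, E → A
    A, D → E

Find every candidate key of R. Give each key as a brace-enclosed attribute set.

{A, C, E}, {A, D}, {A, E, F}, {D, E}

{A, D}⁺ = {A, B, C, D, E, F, G, H} — all of the relation — so {A, D} is a candidate key.
{D, E}⁺ = {A, B, C, D, E, F, G, H} — all of the relation — so {D, E} is a candidate key.
{A, C, E}⁺ = {A, B, C, D, E, F, G, H} — all of the relation — so {A, C, E} is a candidate key.
{A, E, F}⁺ = {A, B, C, D, E, F, G, H} — all of the relation — so {A, E, F} is a candidate key.
Any other superkey properly contains one of these, so there are no further candidate keys.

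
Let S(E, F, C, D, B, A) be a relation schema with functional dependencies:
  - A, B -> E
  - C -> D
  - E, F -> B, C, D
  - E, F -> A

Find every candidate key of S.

No FD produces {F}, so it must be in every candidate key.
Closure of {E, F} is {A, B, C, D, E, F}, the whole schema; {E, F} is a candidate key.
Closure of {A, B, F} is {A, B, C, D, E, F}, the whole schema; {A, B, F} is a candidate key.
These are minimal and exhaustive — every other superkey contains one of them.

{A, B, F}, {E, F}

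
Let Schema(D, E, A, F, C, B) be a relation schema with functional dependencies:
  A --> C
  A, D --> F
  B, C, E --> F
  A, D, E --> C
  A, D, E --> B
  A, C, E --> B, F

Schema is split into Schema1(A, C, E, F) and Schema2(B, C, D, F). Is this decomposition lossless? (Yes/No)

No

The shared attributes are {C, F} and {C, F}⁺ = {C, F}.
Neither Schema1 nor Schema2 is contained in that closure, so the decomposition is lossy.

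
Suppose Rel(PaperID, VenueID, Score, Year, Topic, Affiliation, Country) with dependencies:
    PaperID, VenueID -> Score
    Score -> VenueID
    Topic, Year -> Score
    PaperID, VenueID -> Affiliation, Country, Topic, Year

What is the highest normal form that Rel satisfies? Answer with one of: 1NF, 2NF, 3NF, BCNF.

3NF

Candidate keys: {PaperID, Score}, {PaperID, Topic, Year}, {PaperID, VenueID}. Prime attributes: {PaperID, Score, Topic, VenueID, Year}.
For Score -> VenueID we have {Score}⁺ = {Score, VenueID}; {Score} is not a superkey, so BCNF fails.
Since {VenueID} ⊆ prime attributes and every other non-superkey FD also has a prime right side, the schema is in 3NF.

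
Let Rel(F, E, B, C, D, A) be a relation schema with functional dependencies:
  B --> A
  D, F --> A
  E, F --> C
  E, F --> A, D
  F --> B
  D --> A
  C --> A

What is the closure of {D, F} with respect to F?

{A, B, D, F}

Start with {D, F}.
D, F --> A applies; add {A} → now {A, D, F}.
F --> B applies; add {B} → now {A, B, D, F}.
No further FD applies.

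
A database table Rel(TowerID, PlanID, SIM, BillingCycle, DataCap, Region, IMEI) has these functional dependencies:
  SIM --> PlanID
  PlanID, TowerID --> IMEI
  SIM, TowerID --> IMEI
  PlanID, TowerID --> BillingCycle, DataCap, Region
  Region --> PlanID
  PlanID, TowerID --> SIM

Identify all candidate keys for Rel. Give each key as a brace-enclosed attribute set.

{PlanID, TowerID}, {Region, TowerID}, {SIM, TowerID}

Attributes never on any right-hand side: {TowerID} — every candidate key must contain it.
Closure of {PlanID, TowerID} is {BillingCycle, DataCap, IMEI, PlanID, Region, SIM, TowerID}, the whole schema; {PlanID, TowerID} is a candidate key.
Closure of {Region, TowerID} is {BillingCycle, DataCap, IMEI, PlanID, Region, SIM, TowerID}, the whole schema; {Region, TowerID} is a candidate key.
Closure of {SIM, TowerID} is {BillingCycle, DataCap, IMEI, PlanID, Region, SIM, TowerID}, the whole schema; {SIM, TowerID} is a candidate key.
Any other superkey properly contains one of these, so there are no further candidate keys.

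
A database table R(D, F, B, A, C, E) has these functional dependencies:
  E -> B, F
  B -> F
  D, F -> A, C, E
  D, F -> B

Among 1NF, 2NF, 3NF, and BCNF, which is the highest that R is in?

Candidate keys: {B, D}, {D, E}, {D, F}. Prime attributes: {B, D, E, F}.
E -> B, F breaks BCNF: {E}⁺ = {B, E, F}, so {E} is not a superkey.
Since {B, F} ⊆ prime attributes and every other non-superkey FD also has a prime right side, the schema is in 3NF.

3NF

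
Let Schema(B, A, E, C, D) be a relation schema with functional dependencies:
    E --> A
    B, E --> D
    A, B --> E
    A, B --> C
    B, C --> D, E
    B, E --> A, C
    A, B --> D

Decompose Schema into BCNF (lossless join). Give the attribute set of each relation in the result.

{A, E}; {B, C, D, E}

Candidate keys of the original relation: {A, B}, {B, C}, {B, E}.
{A, B, C, D, E}: {E} determines {A, E} here but is not a superkey — split on E --> A, giving {A, E} and {B, C, D, E}.
{A, E} has no BCNF violation.
{B, C, D, E} has no BCNF violation.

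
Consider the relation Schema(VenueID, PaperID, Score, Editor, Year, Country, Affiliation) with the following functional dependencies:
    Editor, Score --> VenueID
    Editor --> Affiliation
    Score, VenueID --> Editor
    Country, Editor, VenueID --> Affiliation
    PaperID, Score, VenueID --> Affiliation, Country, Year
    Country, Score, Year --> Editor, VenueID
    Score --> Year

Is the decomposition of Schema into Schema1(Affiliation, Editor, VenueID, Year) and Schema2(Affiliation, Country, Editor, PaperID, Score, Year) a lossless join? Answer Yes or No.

Common attributes: {Affiliation, Editor, Year}; their closure is {Affiliation, Editor, Year}.
Neither Schema1 nor Schema2 is contained in that closure, so the decomposition is lossy.

No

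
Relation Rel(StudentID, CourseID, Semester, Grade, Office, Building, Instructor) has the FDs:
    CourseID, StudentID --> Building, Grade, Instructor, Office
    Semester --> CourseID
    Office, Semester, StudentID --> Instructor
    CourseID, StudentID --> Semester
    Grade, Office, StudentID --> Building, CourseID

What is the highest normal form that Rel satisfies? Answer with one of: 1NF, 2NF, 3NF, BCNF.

3NF

Candidate keys: {CourseID, StudentID}, {Grade, Office, StudentID}, {Semester, StudentID}. Prime attributes: {CourseID, Grade, Office, Semester, StudentID}.
For Semester --> CourseID we have {Semester}⁺ = {CourseID, Semester}; {Semester} is not a superkey, so BCNF fails.
But every attribute on its right side ({CourseID}) is prime, and the same holds for every other non-superkey FD, so 3NF still holds.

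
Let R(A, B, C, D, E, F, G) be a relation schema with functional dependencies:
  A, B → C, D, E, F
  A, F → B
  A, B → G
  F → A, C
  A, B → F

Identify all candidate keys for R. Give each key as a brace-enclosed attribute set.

{A, B}, {F}

Closure of {F} is {A, B, C, D, E, F, G}, the whole schema; {F} is a candidate key.
Closure of {A, B} is {A, B, C, D, E, F, G}, the whole schema; {A, B} is a candidate key.
No proper subset of any of these is a key, and no other minimal superkey exists.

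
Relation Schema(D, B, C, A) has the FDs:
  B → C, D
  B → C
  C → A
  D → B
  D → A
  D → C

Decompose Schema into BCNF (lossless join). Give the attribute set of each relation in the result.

{A, C}; {B, C, D}

Candidate keys of the original relation: {B}, {D}.
In {A, B, C, D}, {C} is not a superkey ({C}⁺ restricted to this set is {A, C}), so split on C → A into {A, C} and {B, C, D}.
{A, C} is in BCNF.
{B, C, D} is in BCNF.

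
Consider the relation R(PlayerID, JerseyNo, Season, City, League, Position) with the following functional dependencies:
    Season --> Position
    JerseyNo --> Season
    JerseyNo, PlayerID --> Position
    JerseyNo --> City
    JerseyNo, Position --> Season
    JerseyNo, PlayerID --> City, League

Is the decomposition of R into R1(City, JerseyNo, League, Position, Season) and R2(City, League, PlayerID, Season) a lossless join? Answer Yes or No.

No

Common attributes: {City, League, Season}; their closure is {City, League, Position, Season}.
The closure covers neither R1 nor R2 entirely; the join is not lossless.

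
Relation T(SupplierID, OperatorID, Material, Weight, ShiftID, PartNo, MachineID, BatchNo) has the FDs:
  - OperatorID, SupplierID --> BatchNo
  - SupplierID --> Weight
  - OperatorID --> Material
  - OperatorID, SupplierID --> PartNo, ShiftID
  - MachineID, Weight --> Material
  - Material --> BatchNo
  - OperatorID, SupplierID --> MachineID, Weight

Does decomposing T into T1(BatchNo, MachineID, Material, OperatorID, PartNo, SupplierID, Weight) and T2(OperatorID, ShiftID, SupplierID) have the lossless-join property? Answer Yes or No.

Yes

T1 ∩ T2 = {OperatorID, SupplierID}; its closure under F is {BatchNo, MachineID, Material, OperatorID, PartNo, ShiftID, SupplierID, Weight}.
This includes all of T1, so the common attributes are a superkey of T1 — the join is lossless.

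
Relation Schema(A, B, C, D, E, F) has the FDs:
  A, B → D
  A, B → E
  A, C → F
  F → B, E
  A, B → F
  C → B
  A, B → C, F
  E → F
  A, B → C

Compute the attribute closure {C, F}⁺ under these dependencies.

Start with {C, F}.
F → B, E applies; add {B, E} → now {B, C, E, F}.
No further FD applies.

{B, C, E, F}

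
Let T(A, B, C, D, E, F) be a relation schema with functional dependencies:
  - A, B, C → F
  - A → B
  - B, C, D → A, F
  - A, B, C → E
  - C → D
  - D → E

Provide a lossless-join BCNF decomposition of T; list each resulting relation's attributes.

Candidate keys of the original relation: {A, C}, {B, C}.
Within {A, B, C, D, E, F}: {A}⁺ ∩ {A, B, C, D, E, F} = {A, B}, not the whole set, so A → B violates BCNF; decompose into {A, B} and {A, C, D, E, F}.
{A, B}: every determinant is a superkey — BCNF.
Within {A, C, D, E, F}: {C}⁺ ∩ {A, C, D, E, F} = {C, D, E}, not the whole set, so C → D, E violates BCNF; decompose into {C, D, E} and {A, C, F}.
Within {C, D, E}: {D}⁺ ∩ {C, D, E} = {D, E}, not the whole set, so D → E violates BCNF; decompose into {D, E} and {C, D}.
{D, E}: every determinant is a superkey — BCNF.
{C, D}: every determinant is a superkey — BCNF.
{A, C, F}: every determinant is a superkey — BCNF.

{A, B}; {A, C, F}; {C, D}; {D, E}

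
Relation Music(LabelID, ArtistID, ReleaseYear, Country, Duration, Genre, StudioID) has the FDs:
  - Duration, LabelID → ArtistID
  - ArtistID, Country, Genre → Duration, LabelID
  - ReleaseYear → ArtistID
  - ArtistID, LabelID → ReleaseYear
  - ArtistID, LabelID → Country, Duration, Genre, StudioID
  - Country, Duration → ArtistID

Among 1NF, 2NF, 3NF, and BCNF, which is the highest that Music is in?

Candidate keys: {ArtistID, Country, Genre}, {ArtistID, LabelID}, {Country, Duration, Genre}, {Country, Genre, ReleaseYear}, {Duration, LabelID}, {LabelID, ReleaseYear}. Prime attributes: {ArtistID, Country, Duration, Genre, LabelID, ReleaseYear}.
ReleaseYear → ArtistID: {ReleaseYear}⁺ = {ArtistID, ReleaseYear}, which is not all of the attributes, so the left side is not a superkey — BCNF is violated.
Its right-hand attributes {ArtistID} are all prime, as are those of every other non-superkey FD — the relation is in 3NF.

3NF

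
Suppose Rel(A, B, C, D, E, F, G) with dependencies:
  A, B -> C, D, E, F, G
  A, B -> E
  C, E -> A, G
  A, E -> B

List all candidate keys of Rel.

Closure of {A, B} is {A, B, C, D, E, F, G}, the whole schema; {A, B} is a candidate key.
Closure of {A, E} is {A, B, C, D, E, F, G}, the whole schema; {A, E} is a candidate key.
Closure of {C, E} is {A, B, C, D, E, F, G}, the whole schema; {C, E} is a candidate key.
These are minimal and exhaustive — every other superkey contains one of them.

{A, B}, {A, E}, {C, E}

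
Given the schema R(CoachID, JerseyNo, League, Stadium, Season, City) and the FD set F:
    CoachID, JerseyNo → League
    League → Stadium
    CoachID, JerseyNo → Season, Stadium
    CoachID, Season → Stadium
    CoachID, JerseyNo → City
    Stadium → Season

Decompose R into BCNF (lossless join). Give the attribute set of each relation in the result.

{City, CoachID, JerseyNo, League}; {League, Stadium}; {Season, Stadium}

Candidate key of the original relation: {CoachID, JerseyNo}.
Within {City, CoachID, JerseyNo, League, Season, Stadium}: {League}⁺ ∩ {City, CoachID, JerseyNo, League, Season, Stadium} = {League, Season, Stadium}, not the whole set, so League → Season, Stadium violates BCNF; decompose into {League, Season, Stadium} and {City, CoachID, JerseyNo, League}.
Within {League, Season, Stadium}: {Stadium}⁺ ∩ {League, Season, Stadium} = {Season, Stadium}, not the whole set, so Stadium → Season violates BCNF; decompose into {Season, Stadium} and {League, Stadium}.
{Season, Stadium} is in BCNF.
{League, Stadium} is in BCNF.
{City, CoachID, JerseyNo, League} is in BCNF.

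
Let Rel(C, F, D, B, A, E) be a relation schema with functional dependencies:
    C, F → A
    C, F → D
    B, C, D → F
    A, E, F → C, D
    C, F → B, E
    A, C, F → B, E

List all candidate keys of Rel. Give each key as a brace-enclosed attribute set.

{A, E, F}, {B, C, D}, {C, F}

Closure of {C, F} is {A, B, C, D, E, F}, the whole schema; {C, F} is a candidate key.
Closure of {A, E, F} is {A, B, C, D, E, F}, the whole schema; {A, E, F} is a candidate key.
Closure of {B, C, D} is {A, B, C, D, E, F}, the whole schema; {B, C, D} is a candidate key.
These are minimal and exhaustive — every other superkey contains one of them.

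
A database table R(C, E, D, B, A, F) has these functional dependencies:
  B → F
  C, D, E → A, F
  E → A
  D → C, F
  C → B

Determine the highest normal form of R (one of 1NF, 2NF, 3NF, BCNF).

1NF

Candidate key: {D, E}. Prime attributes: {D, E}.
B → F breaks BCNF: {B}⁺ = {B, F}, so {B} is not a superkey.
B → F has non-prime {F} on the right and a non-superkey on the left, so 3NF fails.
{D} is a proper subset of the key {D, E}, and {D}⁺ contains the non-prime attributes {B, C, F} — a partial dependency, so 2NF is violated.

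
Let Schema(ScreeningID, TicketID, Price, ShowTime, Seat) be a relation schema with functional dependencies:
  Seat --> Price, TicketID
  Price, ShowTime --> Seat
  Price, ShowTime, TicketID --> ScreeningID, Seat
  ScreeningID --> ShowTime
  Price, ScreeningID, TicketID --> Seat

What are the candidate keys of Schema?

{Price, ScreeningID} is a candidate key since {Price, ScreeningID}⁺ = {Price, ScreeningID, Seat, ShowTime, TicketID} covers every attribute.
{Price, ShowTime} is a candidate key since {Price, ShowTime}⁺ = {Price, ScreeningID, Seat, ShowTime, TicketID} covers every attribute.
{ScreeningID, Seat} is a candidate key since {ScreeningID, Seat}⁺ = {Price, ScreeningID, Seat, ShowTime, TicketID} covers every attribute.
{Seat, ShowTime} is a candidate key since {Seat, ShowTime}⁺ = {Price, ScreeningID, Seat, ShowTime, TicketID} covers every attribute.
These are minimal and exhaustive — every other superkey contains one of them.

{Price, ScreeningID}, {Price, ShowTime}, {ScreeningID, Seat}, {Seat, ShowTime}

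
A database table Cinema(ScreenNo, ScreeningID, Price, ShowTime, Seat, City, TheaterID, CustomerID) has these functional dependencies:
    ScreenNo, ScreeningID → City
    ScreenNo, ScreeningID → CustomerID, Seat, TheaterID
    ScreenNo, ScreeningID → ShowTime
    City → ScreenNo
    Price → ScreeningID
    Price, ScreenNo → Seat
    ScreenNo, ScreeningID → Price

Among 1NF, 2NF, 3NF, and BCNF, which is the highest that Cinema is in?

3NF

Candidate keys: {City, Price}, {City, ScreeningID}, {Price, ScreenNo}, {ScreenNo, ScreeningID}. Prime attributes: {City, Price, ScreenNo, ScreeningID}.
City → ScreenNo breaks BCNF: {City}⁺ = {City, ScreenNo}, so {City} is not a superkey.
Since {ScreenNo} ⊆ prime attributes and every other non-superkey FD also has a prime right side, the schema is in 3NF.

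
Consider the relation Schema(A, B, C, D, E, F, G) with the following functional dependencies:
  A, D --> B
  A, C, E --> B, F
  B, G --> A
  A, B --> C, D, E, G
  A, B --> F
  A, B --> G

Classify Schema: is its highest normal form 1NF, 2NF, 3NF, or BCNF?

BCNF

Candidate keys: {A, B}, {A, C, E}, {A, D}, {B, G}. Prime attributes: {A, B, C, D, E, G}.
Each dependency's left side is a superkey — BCNF holds.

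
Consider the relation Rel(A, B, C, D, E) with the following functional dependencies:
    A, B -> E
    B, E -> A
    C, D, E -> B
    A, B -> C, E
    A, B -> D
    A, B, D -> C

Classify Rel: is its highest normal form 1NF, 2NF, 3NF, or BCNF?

Candidate keys: {A, B}, {B, E}, {C, D, E}. Prime attributes: {A, B, C, D, E}.
Every FD has a superkey on the left, so the relation is in BCNF.

BCNF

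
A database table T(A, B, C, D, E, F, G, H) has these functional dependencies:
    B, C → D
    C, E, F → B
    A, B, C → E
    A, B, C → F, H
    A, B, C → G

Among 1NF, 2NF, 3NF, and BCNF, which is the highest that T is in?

1NF

Candidate keys: {A, B, C}, {A, C, E, F}. Prime attributes: {A, B, C, E, F}.
B, C → D breaks BCNF: {B, C}⁺ = {B, C, D}, so {B, C} is not a superkey.
B, C → D determines the non-prime attribute {D} from a non-superkey — 3NF is violated.
{B, C} is a proper subset of the key {A, B, C}, and {B, C}⁺ contains the non-prime attribute {D} — a partial dependency, so 2NF is violated.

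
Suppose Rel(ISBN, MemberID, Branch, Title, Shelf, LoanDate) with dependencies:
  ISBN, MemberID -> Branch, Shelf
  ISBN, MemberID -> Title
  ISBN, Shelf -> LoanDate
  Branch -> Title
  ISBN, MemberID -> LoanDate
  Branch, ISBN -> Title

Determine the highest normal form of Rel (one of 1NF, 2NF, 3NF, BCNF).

Candidate key: {ISBN, MemberID}. Prime attributes: {ISBN, MemberID}.
For ISBN, Shelf -> LoanDate we have {ISBN, Shelf}⁺ = {ISBN, LoanDate, Shelf}; {ISBN, Shelf} is not a superkey, so BCNF fails.
ISBN, Shelf -> LoanDate determines the non-prime attribute {LoanDate} from a non-superkey — 3NF is violated.
No proper subset of a key has a non-prime attribute in its closure, so there is no partial dependency; 2NF holds.

2NF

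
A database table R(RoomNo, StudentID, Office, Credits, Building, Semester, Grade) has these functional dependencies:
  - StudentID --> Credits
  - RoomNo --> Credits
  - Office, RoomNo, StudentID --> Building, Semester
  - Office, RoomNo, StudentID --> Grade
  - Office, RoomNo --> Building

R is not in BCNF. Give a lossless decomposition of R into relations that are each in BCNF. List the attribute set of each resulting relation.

{Building, Office, RoomNo}; {Credits, StudentID}; {Grade, Office, RoomNo, Semester, StudentID}

Candidate key of the original relation: {Office, RoomNo, StudentID}.
In {Building, Credits, Grade, Office, RoomNo, Semester, StudentID}, {StudentID} is not a superkey ({StudentID}⁺ restricted to this set is {Credits, StudentID}), so split on StudentID --> Credits into {Credits, StudentID} and {Building, Grade, Office, RoomNo, Semester, StudentID}.
{Credits, StudentID} has no BCNF violation.
In {Building, Grade, Office, RoomNo, Semester, StudentID}, {Office, RoomNo} is not a superkey ({Office, RoomNo}⁺ restricted to this set is {Building, Office, RoomNo}), so split on Office, RoomNo --> Building into {Building, Office, RoomNo} and {Grade, Office, RoomNo, Semester, StudentID}.
{Building, Office, RoomNo} has no BCNF violation.
{Grade, Office, RoomNo, Semester, StudentID} has no BCNF violation.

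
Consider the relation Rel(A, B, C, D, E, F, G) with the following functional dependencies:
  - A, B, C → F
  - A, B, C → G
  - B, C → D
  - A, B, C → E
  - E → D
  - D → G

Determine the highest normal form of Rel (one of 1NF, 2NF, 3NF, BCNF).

1NF

Candidate key: {A, B, C}. Prime attributes: {A, B, C}.
B, C → D breaks BCNF: {B, C}⁺ = {B, C, D, G}, so {B, C} is not a superkey.
B, C → D determines the non-prime attribute {D} from a non-superkey — 3NF is violated.
Since {B, C} ⊂ {A, B, C} and {B, C}⁺ ⊇ {D, G} with {D, G} non-prime, there is a partial dependency; 2NF fails.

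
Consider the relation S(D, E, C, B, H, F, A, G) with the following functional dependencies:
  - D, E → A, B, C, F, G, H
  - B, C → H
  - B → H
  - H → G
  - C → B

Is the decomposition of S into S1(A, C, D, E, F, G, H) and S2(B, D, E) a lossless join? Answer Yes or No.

Yes

S1 ∩ S2 = {D, E}; its closure under F is {A, B, C, D, E, F, G, H}.
Since S1 ⊆ {A, B, C, D, E, F, G, H}, the intersection is a superkey of S1; the decomposition is lossless.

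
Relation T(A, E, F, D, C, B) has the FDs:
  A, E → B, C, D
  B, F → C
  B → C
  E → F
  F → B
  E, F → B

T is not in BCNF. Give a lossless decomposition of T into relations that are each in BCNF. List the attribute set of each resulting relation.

Candidate key of the original relation: {A, E}.
In {A, B, C, D, E, F}, {B, F} is not a superkey ({B, F}⁺ restricted to this set is {B, C, F}), so split on B, F → C into {B, C, F} and {A, B, D, E, F}.
In {B, C, F}, {B} is not a superkey ({B}⁺ restricted to this set is {B, C}), so split on B → C into {B, C} and {B, F}.
{B, C} has no BCNF violation.
{B, F} has no BCNF violation.
In {A, B, D, E, F}, {E} is not a superkey ({E}⁺ restricted to this set is {B, E, F}), so split on E → B, F into {B, E, F} and {A, D, E}.
In {B, E, F}, {F} is not a superkey ({F}⁺ restricted to this set is {B, F}), so split on F → B into {B, F} and {E, F}.
{B, F} has no BCNF violation.
{E, F} has no BCNF violation.
{A, D, E} has no BCNF violation.

{A, D, E}; {B, C}; {B, F}; {E, F}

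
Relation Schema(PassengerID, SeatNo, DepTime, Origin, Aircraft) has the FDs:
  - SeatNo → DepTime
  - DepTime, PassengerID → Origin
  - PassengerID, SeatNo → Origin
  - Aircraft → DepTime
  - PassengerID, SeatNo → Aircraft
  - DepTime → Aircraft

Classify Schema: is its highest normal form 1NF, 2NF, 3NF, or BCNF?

Candidate key: {PassengerID, SeatNo}. Prime attributes: {PassengerID, SeatNo}.
SeatNo → DepTime: {SeatNo}⁺ = {Aircraft, DepTime, SeatNo}, which is not all of the attributes, so the left side is not a superkey — BCNF is violated.
SeatNo → DepTime determines the non-prime attribute {DepTime} from a non-superkey — 3NF is violated.
{SeatNo} is a proper subset of the key {PassengerID, SeatNo}, and {SeatNo}⁺ contains the non-prime attributes {Aircraft, DepTime} — a partial dependency, so 2NF is violated.

1NF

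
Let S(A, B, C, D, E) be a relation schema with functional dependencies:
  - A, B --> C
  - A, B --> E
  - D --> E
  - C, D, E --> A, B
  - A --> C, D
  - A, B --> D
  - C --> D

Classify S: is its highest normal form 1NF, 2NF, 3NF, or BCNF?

2NF

Candidate keys: {A}, {C}. Prime attributes: {A, C}.
For D --> E we have {D}⁺ = {D, E}; {D} is not a superkey, so BCNF fails.
D --> E has non-prime {E} on the right and a non-superkey on the left, so 3NF fails.
All keys have size 1, which rules out partial dependencies — 2NF is satisfied.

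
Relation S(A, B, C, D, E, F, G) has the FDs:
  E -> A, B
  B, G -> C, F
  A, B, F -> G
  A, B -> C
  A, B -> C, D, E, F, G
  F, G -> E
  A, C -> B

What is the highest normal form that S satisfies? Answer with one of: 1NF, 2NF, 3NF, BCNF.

Candidate keys: {A, B}, {A, C}, {B, G}, {E}, {F, G}. Prime attributes: {A, B, C, E, F, G}.
Each dependency's left side is a superkey — BCNF holds.

BCNF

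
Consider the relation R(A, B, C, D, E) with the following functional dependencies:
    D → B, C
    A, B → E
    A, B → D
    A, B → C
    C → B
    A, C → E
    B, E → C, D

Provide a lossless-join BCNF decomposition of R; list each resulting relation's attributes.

{A, D, E}; {B, C}; {C, D}

Candidate keys of the original relation: {A, B}, {A, C}, {A, D}.
Within {A, B, C, D, E}: {D}⁺ ∩ {A, B, C, D, E} = {B, C, D}, not the whole set, so D → B, C violates BCNF; decompose into {B, C, D} and {A, D, E}.
Within {B, C, D}: {C}⁺ ∩ {B, C, D} = {B, C}, not the whole set, so C → B violates BCNF; decompose into {B, C} and {C, D}.
{B, C} has no BCNF violation.
{C, D} has no BCNF violation.
{A, D, E} has no BCNF violation.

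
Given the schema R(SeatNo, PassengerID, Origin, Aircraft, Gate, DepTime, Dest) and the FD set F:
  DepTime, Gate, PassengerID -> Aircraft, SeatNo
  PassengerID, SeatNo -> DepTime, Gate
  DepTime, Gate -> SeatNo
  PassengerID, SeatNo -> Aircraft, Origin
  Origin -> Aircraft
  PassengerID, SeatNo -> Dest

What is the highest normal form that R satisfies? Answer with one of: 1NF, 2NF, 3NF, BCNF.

2NF

Candidate keys: {DepTime, Gate, PassengerID}, {PassengerID, SeatNo}. Prime attributes: {DepTime, Gate, PassengerID, SeatNo}.
For DepTime, Gate -> SeatNo we have {DepTime, Gate}⁺ = {DepTime, Gate, SeatNo}; {DepTime, Gate} is not a superkey, so BCNF fails.
Origin -> Aircraft has non-prime {Aircraft} on the right and a non-superkey on the left, so 3NF fails.
No non-prime attribute depends on a proper subset of any candidate key, so 2NF holds.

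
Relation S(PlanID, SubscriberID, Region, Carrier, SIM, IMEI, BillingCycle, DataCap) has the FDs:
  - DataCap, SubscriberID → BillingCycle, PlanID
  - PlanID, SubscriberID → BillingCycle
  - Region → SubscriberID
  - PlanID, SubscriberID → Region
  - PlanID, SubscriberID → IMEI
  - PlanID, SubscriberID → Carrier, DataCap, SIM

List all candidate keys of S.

{DataCap, Region}, {DataCap, SubscriberID}, {PlanID, Region}, {PlanID, SubscriberID}

{DataCap, Region} is a candidate key since {DataCap, Region}⁺ = {BillingCycle, Carrier, DataCap, IMEI, PlanID, Region, SIM, SubscriberID} covers every attribute.
{DataCap, SubscriberID} is a candidate key since {DataCap, SubscriberID}⁺ = {BillingCycle, Carrier, DataCap, IMEI, PlanID, Region, SIM, SubscriberID} covers every attribute.
{PlanID, Region} is a candidate key since {PlanID, Region}⁺ = {BillingCycle, Carrier, DataCap, IMEI, PlanID, Region, SIM, SubscriberID} covers every attribute.
{PlanID, SubscriberID} is a candidate key since {PlanID, SubscriberID}⁺ = {BillingCycle, Carrier, DataCap, IMEI, PlanID, Region, SIM, SubscriberID} covers every attribute.
No proper subset of any of these is a key, and no other minimal superkey exists.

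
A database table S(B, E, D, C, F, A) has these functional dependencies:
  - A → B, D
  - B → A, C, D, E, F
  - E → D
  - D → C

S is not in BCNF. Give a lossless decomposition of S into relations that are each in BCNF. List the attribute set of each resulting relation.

{A, B, E, F}; {C, D}; {D, E}

Candidate keys of the original relation: {A}, {B}.
{A, B, C, D, E, F}: {E} determines {C, D, E} here but is not a superkey — split on E → C, D, giving {C, D, E} and {A, B, E, F}.
{C, D, E}: {D} determines {C, D} here but is not a superkey — split on D → C, giving {C, D} and {D, E}.
{C, D} has no BCNF violation.
{D, E} has no BCNF violation.
{A, B, E, F} has no BCNF violation.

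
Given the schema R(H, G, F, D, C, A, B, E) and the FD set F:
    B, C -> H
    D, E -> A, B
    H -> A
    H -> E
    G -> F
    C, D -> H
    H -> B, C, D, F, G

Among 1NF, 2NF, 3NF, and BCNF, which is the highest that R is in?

Candidate keys: {B, C}, {C, D}, {H}. Prime attributes: {B, C, D, H}.
For D, E -> A, B we have {D, E}⁺ = {A, B, D, E}; {D, E} is not a superkey, so BCNF fails.
Because {A} is non-prime and the left side of D, E -> A, B is not a superkey, the relation is not in 3NF.
No proper subset of a key has a non-prime attribute in its closure, so there is no partial dependency; 2NF holds.

2NF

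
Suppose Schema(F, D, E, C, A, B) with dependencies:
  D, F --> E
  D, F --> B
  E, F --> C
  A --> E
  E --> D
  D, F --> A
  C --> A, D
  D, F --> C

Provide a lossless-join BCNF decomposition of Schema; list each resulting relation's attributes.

{A, C}; {A, E}; {B, C, F}; {D, E}

Candidate keys of the original relation: {A, F}, {C, F}, {D, F}, {E, F}.
{A, B, C, D, E, F}: {A} determines {A, D, E} here but is not a superkey — split on A --> D, E, giving {A, D, E} and {A, B, C, F}.
{A, D, E}: {E} determines {D, E} here but is not a superkey — split on E --> D, giving {D, E} and {A, E}.
{D, E} has no BCNF violation.
{A, E} has no BCNF violation.
{A, B, C, F}: {C} determines {A, C} here but is not a superkey — split on C --> A, giving {A, C} and {B, C, F}.
{A, C} has no BCNF violation.
{B, C, F} has no BCNF violation.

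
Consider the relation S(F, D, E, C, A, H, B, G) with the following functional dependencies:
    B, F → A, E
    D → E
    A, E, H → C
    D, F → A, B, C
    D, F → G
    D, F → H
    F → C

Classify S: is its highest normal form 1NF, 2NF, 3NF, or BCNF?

1NF

Candidate key: {D, F}. Prime attributes: {D, F}.
B, F → A, E: {B, F}⁺ = {A, B, C, E, F}, which is not all of the attributes, so the left side is not a superkey — BCNF is violated.
B, F → A, E has non-prime {A, E} on the right and a non-superkey on the left, so 3NF fails.
Since {D} ⊂ {D, F} and {D}⁺ ⊇ {E} with {E} non-prime, there is a partial dependency; 2NF fails.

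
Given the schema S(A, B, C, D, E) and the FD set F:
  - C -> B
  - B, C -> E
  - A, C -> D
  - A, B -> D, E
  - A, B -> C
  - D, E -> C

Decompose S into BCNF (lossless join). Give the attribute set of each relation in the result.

{A, C, D}; {B, C, E}

Candidate keys of the original relation: {A, B}, {A, C}, {A, D, E}.
{A, B, C, D, E}: {C} determines {B, C, E} here but is not a superkey — split on C -> B, E, giving {B, C, E} and {A, C, D}.
{B, C, E}: every determinant is a superkey — BCNF.
{A, C, D}: every determinant is a superkey — BCNF.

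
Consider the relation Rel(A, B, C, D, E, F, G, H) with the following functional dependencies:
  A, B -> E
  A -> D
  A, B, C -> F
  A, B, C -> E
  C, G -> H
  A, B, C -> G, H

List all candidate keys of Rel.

{A, B, C}

Attributes never on any right-hand side: {A, B, C} — every candidate key must contain all of them.
Closure of {A, B, C} is {A, B, C, D, E, F, G, H}, the whole schema; {A, B, C} is a candidate key.
Every other attribute set either contains this one or has a smaller closure.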